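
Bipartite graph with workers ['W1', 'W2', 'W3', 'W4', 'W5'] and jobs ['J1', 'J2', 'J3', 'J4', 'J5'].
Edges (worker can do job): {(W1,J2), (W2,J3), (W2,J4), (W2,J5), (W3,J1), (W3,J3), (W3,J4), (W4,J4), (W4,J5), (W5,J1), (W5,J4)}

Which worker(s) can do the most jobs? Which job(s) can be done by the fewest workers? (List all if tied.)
Most versatile: W2, W3 (3 jobs); Least covered: J2 (1 workers)

Worker degrees (jobs they can do): W1:1, W2:3, W3:3, W4:2, W5:2
Job degrees (workers who can do it): J1:2, J2:1, J3:2, J4:4, J5:2

Maximum worker degree is 3, achieved by: W2, W3
Minimum job degree is 1, achieved by: J2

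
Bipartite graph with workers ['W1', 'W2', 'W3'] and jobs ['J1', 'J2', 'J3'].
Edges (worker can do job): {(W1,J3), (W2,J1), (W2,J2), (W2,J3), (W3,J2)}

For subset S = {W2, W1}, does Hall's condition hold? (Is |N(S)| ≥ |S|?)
Yes: |N(S)| = 3, |S| = 2

Subset S = {W2, W1}
Neighbors N(S) = {J1, J2, J3}

|N(S)| = 3, |S| = 2
Hall's condition: |N(S)| ≥ |S| is satisfied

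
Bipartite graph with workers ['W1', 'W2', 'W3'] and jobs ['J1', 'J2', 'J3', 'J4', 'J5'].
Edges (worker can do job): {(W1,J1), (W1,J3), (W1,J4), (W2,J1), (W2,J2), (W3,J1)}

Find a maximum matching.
Matching: {(W1,J4), (W2,J2), (W3,J1)}

Maximum matching (size 3):
  W1 → J4
  W2 → J2
  W3 → J1

Each worker is assigned to at most one job, and each job to at most one worker.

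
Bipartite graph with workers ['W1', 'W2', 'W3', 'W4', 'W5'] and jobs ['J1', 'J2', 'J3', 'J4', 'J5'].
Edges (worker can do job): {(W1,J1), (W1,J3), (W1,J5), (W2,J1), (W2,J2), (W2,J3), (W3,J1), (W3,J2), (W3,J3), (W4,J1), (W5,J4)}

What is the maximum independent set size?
Maximum independent set = 5

By König's theorem:
- Min vertex cover = Max matching = 5
- Max independent set = Total vertices - Min vertex cover
- Max independent set = 10 - 5 = 5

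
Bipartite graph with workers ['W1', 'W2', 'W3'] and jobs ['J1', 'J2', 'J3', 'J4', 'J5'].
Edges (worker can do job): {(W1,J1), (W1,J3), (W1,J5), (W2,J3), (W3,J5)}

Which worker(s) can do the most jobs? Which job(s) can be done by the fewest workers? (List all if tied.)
Most versatile: W1 (3 jobs); Least covered: J2, J4 (0 workers)

Worker degrees (jobs they can do): W1:3, W2:1, W3:1
Job degrees (workers who can do it): J1:1, J2:0, J3:2, J4:0, J5:2

Maximum worker degree is 3, achieved by: W1
Minimum job degree is 0, achieved by: J2, J4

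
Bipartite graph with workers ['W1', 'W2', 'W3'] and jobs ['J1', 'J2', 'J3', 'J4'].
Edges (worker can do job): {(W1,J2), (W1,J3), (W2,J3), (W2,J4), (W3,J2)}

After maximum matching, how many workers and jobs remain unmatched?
Unmatched: 0 workers, 1 jobs

Maximum matching size: 3
Workers: 3 total, 3 matched, 0 unmatched
Jobs: 4 total, 3 matched, 1 unmatched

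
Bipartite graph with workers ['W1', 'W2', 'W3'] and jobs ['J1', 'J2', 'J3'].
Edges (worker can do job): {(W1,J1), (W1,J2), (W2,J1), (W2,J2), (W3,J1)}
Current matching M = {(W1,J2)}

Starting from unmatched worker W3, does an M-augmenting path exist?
Yes: W3 → J1

An M-augmenting path alternates non-matching / matching edges, starting and ending at unmatched vertices.
Path: W3 → J1
(J1 is unmatched in M, so the path is augmenting.)
Flipping edges along this path would increase |M| from 1 to 2.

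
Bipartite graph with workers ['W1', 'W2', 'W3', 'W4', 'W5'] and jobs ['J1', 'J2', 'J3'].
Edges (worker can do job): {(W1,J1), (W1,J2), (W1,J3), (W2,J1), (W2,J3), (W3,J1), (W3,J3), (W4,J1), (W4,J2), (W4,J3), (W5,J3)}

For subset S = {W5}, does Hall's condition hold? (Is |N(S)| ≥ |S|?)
Yes: |N(S)| = 1, |S| = 1

Subset S = {W5}
Neighbors N(S) = {J3}

|N(S)| = 1, |S| = 1
Hall's condition: |N(S)| ≥ |S| is satisfied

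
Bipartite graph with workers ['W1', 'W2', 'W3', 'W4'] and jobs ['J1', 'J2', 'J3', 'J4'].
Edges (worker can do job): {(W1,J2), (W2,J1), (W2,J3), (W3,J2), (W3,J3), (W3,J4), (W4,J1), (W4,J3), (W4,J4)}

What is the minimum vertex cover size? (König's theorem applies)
Minimum vertex cover size = 4

By König's theorem: in bipartite graphs,
min vertex cover = max matching = 4

Maximum matching has size 4, so minimum vertex cover also has size 4.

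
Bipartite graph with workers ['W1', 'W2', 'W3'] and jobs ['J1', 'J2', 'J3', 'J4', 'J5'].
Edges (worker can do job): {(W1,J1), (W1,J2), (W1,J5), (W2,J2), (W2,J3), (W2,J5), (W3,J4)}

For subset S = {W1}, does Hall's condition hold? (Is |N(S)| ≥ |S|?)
Yes: |N(S)| = 3, |S| = 1

Subset S = {W1}
Neighbors N(S) = {J1, J2, J5}

|N(S)| = 3, |S| = 1
Hall's condition: |N(S)| ≥ |S| is satisfied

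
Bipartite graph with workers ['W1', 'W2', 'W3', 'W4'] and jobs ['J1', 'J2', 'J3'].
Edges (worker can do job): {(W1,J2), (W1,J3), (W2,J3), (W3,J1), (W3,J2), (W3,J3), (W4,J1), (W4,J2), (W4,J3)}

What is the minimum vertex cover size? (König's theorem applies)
Minimum vertex cover size = 3

By König's theorem: in bipartite graphs,
min vertex cover = max matching = 3

Maximum matching has size 3, so minimum vertex cover also has size 3.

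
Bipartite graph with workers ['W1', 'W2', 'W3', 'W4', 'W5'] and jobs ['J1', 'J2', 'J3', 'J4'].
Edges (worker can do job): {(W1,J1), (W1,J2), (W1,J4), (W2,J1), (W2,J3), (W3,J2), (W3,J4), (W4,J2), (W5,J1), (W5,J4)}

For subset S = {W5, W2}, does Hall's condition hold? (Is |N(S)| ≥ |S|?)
Yes: |N(S)| = 3, |S| = 2

Subset S = {W5, W2}
Neighbors N(S) = {J1, J3, J4}

|N(S)| = 3, |S| = 2
Hall's condition: |N(S)| ≥ |S| is satisfied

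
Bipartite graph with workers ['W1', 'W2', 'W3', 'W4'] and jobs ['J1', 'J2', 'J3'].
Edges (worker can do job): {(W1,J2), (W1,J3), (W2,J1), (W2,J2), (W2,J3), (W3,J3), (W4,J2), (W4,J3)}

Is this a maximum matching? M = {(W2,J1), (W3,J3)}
No, size 2 is not maximum

Proposed matching has size 2.
Maximum matching size for this graph: 3.

This is NOT maximum - can be improved to size 3.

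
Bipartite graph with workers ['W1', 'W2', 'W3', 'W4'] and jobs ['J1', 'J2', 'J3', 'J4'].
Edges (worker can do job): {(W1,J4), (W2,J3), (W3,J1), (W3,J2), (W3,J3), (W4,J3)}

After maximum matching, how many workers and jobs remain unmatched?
Unmatched: 1 workers, 1 jobs

Maximum matching size: 3
Workers: 4 total, 3 matched, 1 unmatched
Jobs: 4 total, 3 matched, 1 unmatched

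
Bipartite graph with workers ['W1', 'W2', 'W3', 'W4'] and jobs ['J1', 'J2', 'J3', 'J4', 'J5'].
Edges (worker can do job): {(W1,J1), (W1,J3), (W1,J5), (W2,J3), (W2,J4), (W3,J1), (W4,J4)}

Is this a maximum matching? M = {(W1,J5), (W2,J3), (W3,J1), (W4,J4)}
Yes, size 4 is maximum

Proposed matching has size 4.
Maximum matching size for this graph: 4.

This is a maximum matching.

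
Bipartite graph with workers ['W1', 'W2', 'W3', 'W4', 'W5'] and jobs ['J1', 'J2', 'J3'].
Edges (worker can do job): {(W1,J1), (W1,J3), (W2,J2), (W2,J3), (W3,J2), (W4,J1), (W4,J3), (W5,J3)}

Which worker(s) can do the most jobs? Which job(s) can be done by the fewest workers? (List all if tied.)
Most versatile: W1, W2, W4 (2 jobs); Least covered: J1, J2 (2 workers)

Worker degrees (jobs they can do): W1:2, W2:2, W3:1, W4:2, W5:1
Job degrees (workers who can do it): J1:2, J2:2, J3:4

Maximum worker degree is 2, achieved by: W1, W2, W4
Minimum job degree is 2, achieved by: J1, J2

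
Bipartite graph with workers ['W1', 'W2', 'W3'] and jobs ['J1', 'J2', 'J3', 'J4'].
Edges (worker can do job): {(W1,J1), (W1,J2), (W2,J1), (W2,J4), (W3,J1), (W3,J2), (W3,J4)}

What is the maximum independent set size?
Maximum independent set = 4

By König's theorem:
- Min vertex cover = Max matching = 3
- Max independent set = Total vertices - Min vertex cover
- Max independent set = 7 - 3 = 4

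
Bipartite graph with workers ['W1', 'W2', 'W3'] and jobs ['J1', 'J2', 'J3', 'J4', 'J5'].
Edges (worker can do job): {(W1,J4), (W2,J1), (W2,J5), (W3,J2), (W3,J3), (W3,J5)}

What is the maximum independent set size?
Maximum independent set = 5

By König's theorem:
- Min vertex cover = Max matching = 3
- Max independent set = Total vertices - Min vertex cover
- Max independent set = 8 - 3 = 5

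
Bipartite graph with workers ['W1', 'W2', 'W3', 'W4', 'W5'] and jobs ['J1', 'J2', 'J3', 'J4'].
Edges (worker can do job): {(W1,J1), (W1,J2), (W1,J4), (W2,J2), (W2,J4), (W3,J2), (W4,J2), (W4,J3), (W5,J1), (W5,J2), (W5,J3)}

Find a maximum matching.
Matching: {(W1,J4), (W3,J2), (W4,J3), (W5,J1)}

Maximum matching (size 4):
  W1 → J4
  W3 → J2
  W4 → J3
  W5 → J1

Each worker is assigned to at most one job, and each job to at most one worker.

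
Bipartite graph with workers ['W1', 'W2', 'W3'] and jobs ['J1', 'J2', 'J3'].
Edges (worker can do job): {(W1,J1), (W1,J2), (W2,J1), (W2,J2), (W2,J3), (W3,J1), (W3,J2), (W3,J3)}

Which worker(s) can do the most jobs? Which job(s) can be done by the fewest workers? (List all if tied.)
Most versatile: W2, W3 (3 jobs); Least covered: J3 (2 workers)

Worker degrees (jobs they can do): W1:2, W2:3, W3:3
Job degrees (workers who can do it): J1:3, J2:3, J3:2

Maximum worker degree is 3, achieved by: W2, W3
Minimum job degree is 2, achieved by: J3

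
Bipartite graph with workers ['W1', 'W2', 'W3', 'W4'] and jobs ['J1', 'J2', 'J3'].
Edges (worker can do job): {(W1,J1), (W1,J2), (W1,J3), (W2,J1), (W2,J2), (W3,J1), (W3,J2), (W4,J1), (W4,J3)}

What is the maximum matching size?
Maximum matching size = 3

Maximum matching: {(W1,J1), (W3,J2), (W4,J3)}
Size: 3

This assigns 3 workers to 3 distinct jobs.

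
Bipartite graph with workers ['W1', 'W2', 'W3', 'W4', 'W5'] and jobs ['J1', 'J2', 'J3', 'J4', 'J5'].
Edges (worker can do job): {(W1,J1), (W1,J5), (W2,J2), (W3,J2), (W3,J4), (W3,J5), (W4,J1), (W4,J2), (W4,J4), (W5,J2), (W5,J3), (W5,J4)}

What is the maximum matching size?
Maximum matching size = 5

Maximum matching: {(W1,J5), (W2,J2), (W3,J4), (W4,J1), (W5,J3)}
Size: 5

This assigns 5 workers to 5 distinct jobs.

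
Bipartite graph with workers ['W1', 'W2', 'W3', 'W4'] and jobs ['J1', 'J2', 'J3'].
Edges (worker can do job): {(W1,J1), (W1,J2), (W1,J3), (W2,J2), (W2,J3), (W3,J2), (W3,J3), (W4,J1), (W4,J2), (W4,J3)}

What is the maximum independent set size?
Maximum independent set = 4

By König's theorem:
- Min vertex cover = Max matching = 3
- Max independent set = Total vertices - Min vertex cover
- Max independent set = 7 - 3 = 4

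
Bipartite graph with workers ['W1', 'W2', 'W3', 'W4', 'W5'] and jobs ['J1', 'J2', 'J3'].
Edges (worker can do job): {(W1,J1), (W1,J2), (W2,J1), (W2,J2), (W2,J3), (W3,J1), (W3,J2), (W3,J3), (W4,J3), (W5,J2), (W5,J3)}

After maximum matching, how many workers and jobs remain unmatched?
Unmatched: 2 workers, 0 jobs

Maximum matching size: 3
Workers: 5 total, 3 matched, 2 unmatched
Jobs: 3 total, 3 matched, 0 unmatched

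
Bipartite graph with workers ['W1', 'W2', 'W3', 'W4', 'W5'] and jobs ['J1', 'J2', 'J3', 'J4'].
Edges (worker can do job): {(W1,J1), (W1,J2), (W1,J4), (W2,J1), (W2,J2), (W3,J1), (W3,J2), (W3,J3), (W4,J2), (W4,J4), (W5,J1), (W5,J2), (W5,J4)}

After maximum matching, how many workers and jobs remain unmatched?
Unmatched: 1 workers, 0 jobs

Maximum matching size: 4
Workers: 5 total, 4 matched, 1 unmatched
Jobs: 4 total, 4 matched, 0 unmatched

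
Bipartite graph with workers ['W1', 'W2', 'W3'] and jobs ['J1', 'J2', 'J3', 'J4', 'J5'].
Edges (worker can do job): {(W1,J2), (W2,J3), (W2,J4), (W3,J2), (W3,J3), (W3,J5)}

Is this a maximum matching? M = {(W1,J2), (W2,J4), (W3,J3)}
Yes, size 3 is maximum

Proposed matching has size 3.
Maximum matching size for this graph: 3.

This is a maximum matching.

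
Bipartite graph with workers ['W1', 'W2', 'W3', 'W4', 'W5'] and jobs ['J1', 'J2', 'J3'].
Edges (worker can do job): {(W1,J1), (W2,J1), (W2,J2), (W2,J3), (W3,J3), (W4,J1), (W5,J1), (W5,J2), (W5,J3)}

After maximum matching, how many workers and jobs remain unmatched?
Unmatched: 2 workers, 0 jobs

Maximum matching size: 3
Workers: 5 total, 3 matched, 2 unmatched
Jobs: 3 total, 3 matched, 0 unmatched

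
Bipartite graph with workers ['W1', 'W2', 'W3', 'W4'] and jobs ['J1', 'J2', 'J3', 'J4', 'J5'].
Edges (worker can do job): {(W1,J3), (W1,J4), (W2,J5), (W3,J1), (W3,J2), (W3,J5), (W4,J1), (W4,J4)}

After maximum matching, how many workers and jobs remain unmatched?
Unmatched: 0 workers, 1 jobs

Maximum matching size: 4
Workers: 4 total, 4 matched, 0 unmatched
Jobs: 5 total, 4 matched, 1 unmatched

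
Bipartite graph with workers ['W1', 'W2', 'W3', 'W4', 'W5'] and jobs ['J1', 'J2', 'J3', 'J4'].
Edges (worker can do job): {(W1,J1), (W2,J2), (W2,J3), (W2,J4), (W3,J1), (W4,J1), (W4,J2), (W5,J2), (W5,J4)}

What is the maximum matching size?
Maximum matching size = 4

Maximum matching: {(W2,J3), (W3,J1), (W4,J2), (W5,J4)}
Size: 4

This assigns 4 workers to 4 distinct jobs.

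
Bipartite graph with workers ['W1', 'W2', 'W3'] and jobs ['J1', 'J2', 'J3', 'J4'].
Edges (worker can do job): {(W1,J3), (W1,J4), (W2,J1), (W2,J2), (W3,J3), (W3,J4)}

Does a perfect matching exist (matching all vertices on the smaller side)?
Yes, perfect matching exists (size 3)

Perfect matching: {(W1,J4), (W2,J2), (W3,J3)}
All 3 vertices on the smaller side are matched.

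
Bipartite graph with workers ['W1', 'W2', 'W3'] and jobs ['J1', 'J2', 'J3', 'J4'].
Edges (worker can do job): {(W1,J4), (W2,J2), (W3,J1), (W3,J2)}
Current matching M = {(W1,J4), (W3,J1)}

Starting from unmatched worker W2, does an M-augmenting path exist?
Yes: W2 → J2

An M-augmenting path alternates non-matching / matching edges, starting and ending at unmatched vertices.
Path: W2 → J2
(J2 is unmatched in M, so the path is augmenting.)
Flipping edges along this path would increase |M| from 2 to 3.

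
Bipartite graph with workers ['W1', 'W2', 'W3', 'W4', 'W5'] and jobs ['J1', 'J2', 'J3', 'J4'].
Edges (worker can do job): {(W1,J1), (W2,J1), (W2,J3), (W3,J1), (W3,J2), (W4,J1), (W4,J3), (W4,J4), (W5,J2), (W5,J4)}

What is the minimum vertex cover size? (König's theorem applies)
Minimum vertex cover size = 4

By König's theorem: in bipartite graphs,
min vertex cover = max matching = 4

Maximum matching has size 4, so minimum vertex cover also has size 4.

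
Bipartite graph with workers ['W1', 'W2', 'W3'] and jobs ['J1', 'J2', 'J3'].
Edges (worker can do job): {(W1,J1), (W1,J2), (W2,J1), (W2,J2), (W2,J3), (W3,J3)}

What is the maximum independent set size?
Maximum independent set = 3

By König's theorem:
- Min vertex cover = Max matching = 3
- Max independent set = Total vertices - Min vertex cover
- Max independent set = 6 - 3 = 3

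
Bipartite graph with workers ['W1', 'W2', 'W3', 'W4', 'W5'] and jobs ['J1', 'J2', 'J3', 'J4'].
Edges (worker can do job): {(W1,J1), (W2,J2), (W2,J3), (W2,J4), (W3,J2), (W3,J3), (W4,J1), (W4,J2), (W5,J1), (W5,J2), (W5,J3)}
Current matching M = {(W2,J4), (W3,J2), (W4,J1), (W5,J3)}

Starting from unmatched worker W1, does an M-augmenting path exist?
No augmenting path from W1

Alternating search from W1 reaches jobs: {J1, J2, J3}.
Every reachable job is already matched in M, and following those matched edges back to workers exposes no further unvisited jobs.
No M-augmenting path from W1 exists.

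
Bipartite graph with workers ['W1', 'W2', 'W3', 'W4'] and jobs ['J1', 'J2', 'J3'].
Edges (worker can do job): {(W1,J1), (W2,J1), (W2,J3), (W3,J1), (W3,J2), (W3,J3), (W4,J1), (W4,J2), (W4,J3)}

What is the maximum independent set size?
Maximum independent set = 4

By König's theorem:
- Min vertex cover = Max matching = 3
- Max independent set = Total vertices - Min vertex cover
- Max independent set = 7 - 3 = 4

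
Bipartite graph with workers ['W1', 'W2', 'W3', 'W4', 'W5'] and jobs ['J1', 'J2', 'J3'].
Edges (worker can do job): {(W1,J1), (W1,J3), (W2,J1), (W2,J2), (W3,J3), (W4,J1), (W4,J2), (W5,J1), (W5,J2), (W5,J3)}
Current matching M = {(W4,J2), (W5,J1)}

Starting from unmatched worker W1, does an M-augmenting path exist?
Yes: W1 → J3

An M-augmenting path alternates non-matching / matching edges, starting and ending at unmatched vertices.
Path: W1 → J3
(J3 is unmatched in M, so the path is augmenting.)
Flipping edges along this path would increase |M| from 2 to 3.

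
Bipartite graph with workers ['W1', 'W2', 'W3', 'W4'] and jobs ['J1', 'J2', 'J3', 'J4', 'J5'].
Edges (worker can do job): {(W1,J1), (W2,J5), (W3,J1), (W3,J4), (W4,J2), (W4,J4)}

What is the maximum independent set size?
Maximum independent set = 5

By König's theorem:
- Min vertex cover = Max matching = 4
- Max independent set = Total vertices - Min vertex cover
- Max independent set = 9 - 4 = 5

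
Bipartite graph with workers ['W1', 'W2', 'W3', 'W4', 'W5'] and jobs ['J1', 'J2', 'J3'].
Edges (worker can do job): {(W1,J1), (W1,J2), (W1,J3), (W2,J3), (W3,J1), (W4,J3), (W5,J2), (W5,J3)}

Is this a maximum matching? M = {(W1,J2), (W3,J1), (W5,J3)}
Yes, size 3 is maximum

Proposed matching has size 3.
Maximum matching size for this graph: 3.

This is a maximum matching.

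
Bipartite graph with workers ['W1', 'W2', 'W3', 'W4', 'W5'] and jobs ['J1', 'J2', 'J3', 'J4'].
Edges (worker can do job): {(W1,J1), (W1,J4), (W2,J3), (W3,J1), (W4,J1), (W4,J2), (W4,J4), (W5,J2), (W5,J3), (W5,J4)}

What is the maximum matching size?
Maximum matching size = 4

Maximum matching: {(W1,J4), (W3,J1), (W4,J2), (W5,J3)}
Size: 4

This assigns 4 workers to 4 distinct jobs.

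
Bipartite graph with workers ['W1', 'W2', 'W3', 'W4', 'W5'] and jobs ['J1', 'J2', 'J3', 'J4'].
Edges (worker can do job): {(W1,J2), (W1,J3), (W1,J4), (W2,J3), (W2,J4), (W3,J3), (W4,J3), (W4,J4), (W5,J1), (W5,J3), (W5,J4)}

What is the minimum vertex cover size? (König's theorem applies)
Minimum vertex cover size = 4

By König's theorem: in bipartite graphs,
min vertex cover = max matching = 4

Maximum matching has size 4, so minimum vertex cover also has size 4.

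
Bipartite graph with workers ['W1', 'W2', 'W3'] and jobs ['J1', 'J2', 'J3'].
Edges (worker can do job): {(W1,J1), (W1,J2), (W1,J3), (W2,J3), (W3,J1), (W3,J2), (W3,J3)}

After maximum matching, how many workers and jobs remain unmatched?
Unmatched: 0 workers, 0 jobs

Maximum matching size: 3
Workers: 3 total, 3 matched, 0 unmatched
Jobs: 3 total, 3 matched, 0 unmatched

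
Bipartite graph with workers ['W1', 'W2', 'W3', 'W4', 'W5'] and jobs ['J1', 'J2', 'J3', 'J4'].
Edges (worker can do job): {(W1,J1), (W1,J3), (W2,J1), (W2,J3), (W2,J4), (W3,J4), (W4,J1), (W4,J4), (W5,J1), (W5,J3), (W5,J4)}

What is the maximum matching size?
Maximum matching size = 3

Maximum matching: {(W3,J4), (W4,J1), (W5,J3)}
Size: 3

This assigns 3 workers to 3 distinct jobs.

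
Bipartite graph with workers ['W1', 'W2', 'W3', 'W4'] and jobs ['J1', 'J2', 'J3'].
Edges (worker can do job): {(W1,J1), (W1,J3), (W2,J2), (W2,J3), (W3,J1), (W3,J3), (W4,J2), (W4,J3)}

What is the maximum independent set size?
Maximum independent set = 4

By König's theorem:
- Min vertex cover = Max matching = 3
- Max independent set = Total vertices - Min vertex cover
- Max independent set = 7 - 3 = 4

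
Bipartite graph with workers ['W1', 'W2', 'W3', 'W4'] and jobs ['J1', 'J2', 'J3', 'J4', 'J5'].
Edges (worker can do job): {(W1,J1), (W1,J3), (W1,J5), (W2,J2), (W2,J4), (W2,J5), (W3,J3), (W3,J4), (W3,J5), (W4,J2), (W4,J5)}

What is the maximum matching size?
Maximum matching size = 4

Maximum matching: {(W1,J1), (W2,J2), (W3,J3), (W4,J5)}
Size: 4

This assigns 4 workers to 4 distinct jobs.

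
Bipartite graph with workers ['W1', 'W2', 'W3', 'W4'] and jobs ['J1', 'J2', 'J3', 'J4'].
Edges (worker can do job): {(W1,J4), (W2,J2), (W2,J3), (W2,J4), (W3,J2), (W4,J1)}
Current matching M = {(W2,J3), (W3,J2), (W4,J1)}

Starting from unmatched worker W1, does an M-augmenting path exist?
Yes: W1 → J4

An M-augmenting path alternates non-matching / matching edges, starting and ending at unmatched vertices.
Path: W1 → J4
(J4 is unmatched in M, so the path is augmenting.)
Flipping edges along this path would increase |M| from 3 to 4.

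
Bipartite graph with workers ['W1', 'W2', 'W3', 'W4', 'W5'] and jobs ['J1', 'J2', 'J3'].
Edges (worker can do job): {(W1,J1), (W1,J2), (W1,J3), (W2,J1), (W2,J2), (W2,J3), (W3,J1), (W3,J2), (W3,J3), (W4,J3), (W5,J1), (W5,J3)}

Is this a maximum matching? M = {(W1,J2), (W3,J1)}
No, size 2 is not maximum

Proposed matching has size 2.
Maximum matching size for this graph: 3.

This is NOT maximum - can be improved to size 3.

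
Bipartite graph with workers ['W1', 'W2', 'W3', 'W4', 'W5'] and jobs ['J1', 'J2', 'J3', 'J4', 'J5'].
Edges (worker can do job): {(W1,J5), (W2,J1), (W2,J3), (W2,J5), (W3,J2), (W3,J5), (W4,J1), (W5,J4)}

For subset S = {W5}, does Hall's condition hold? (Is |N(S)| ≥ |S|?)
Yes: |N(S)| = 1, |S| = 1

Subset S = {W5}
Neighbors N(S) = {J4}

|N(S)| = 1, |S| = 1
Hall's condition: |N(S)| ≥ |S| is satisfied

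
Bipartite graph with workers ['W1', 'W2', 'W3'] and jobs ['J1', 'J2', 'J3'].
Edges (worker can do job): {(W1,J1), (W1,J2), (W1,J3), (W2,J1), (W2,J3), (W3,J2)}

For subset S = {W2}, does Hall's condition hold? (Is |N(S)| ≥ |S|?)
Yes: |N(S)| = 2, |S| = 1

Subset S = {W2}
Neighbors N(S) = {J1, J3}

|N(S)| = 2, |S| = 1
Hall's condition: |N(S)| ≥ |S| is satisfied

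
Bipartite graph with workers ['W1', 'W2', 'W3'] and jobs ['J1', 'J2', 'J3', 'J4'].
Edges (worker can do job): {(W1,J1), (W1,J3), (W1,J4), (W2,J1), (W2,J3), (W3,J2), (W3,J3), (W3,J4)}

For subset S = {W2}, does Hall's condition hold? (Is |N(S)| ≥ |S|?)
Yes: |N(S)| = 2, |S| = 1

Subset S = {W2}
Neighbors N(S) = {J1, J3}

|N(S)| = 2, |S| = 1
Hall's condition: |N(S)| ≥ |S| is satisfied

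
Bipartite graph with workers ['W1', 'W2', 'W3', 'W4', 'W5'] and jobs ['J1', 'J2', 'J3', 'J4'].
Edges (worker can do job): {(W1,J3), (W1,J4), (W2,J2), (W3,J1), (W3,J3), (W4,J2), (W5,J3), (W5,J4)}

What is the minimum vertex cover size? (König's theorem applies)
Minimum vertex cover size = 4

By König's theorem: in bipartite graphs,
min vertex cover = max matching = 4

Maximum matching has size 4, so minimum vertex cover also has size 4.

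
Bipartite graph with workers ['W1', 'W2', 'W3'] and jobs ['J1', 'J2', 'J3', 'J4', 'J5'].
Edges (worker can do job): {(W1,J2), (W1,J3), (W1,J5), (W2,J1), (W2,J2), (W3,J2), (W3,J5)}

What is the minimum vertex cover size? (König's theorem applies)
Minimum vertex cover size = 3

By König's theorem: in bipartite graphs,
min vertex cover = max matching = 3

Maximum matching has size 3, so minimum vertex cover also has size 3.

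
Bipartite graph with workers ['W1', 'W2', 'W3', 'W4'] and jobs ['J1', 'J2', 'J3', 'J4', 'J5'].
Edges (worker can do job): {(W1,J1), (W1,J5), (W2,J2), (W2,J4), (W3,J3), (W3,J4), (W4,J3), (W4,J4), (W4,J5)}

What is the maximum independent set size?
Maximum independent set = 5

By König's theorem:
- Min vertex cover = Max matching = 4
- Max independent set = Total vertices - Min vertex cover
- Max independent set = 9 - 4 = 5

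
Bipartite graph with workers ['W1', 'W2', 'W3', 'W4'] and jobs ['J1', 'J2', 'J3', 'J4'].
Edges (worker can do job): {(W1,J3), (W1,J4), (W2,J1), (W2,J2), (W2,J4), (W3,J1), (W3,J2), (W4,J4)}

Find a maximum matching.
Matching: {(W1,J3), (W2,J2), (W3,J1), (W4,J4)}

Maximum matching (size 4):
  W1 → J3
  W2 → J2
  W3 → J1
  W4 → J4

Each worker is assigned to at most one job, and each job to at most one worker.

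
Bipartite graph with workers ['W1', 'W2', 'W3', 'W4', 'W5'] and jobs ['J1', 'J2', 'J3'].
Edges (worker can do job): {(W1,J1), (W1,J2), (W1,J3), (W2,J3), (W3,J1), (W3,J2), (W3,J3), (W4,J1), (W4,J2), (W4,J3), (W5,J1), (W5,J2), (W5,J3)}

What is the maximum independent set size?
Maximum independent set = 5

By König's theorem:
- Min vertex cover = Max matching = 3
- Max independent set = Total vertices - Min vertex cover
- Max independent set = 8 - 3 = 5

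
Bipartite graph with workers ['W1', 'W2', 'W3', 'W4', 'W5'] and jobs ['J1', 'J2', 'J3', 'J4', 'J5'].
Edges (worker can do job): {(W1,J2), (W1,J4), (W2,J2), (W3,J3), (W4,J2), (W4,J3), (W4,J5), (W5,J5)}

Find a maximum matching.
Matching: {(W1,J4), (W3,J3), (W4,J2), (W5,J5)}

Maximum matching (size 4):
  W1 → J4
  W3 → J3
  W4 → J2
  W5 → J5

Each worker is assigned to at most one job, and each job to at most one worker.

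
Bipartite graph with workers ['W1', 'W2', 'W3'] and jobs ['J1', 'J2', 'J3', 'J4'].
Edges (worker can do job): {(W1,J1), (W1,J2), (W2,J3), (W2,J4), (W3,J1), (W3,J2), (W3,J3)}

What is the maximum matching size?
Maximum matching size = 3

Maximum matching: {(W1,J1), (W2,J4), (W3,J2)}
Size: 3

This assigns 3 workers to 3 distinct jobs.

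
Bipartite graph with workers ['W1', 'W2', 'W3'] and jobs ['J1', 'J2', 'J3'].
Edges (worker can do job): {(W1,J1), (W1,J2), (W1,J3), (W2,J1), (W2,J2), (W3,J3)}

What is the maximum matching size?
Maximum matching size = 3

Maximum matching: {(W1,J2), (W2,J1), (W3,J3)}
Size: 3

This assigns 3 workers to 3 distinct jobs.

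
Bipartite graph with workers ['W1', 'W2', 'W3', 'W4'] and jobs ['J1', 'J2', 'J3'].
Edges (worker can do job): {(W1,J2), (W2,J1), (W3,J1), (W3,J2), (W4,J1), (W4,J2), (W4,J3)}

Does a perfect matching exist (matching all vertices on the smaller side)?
Yes, perfect matching exists (size 3)

Perfect matching: {(W2,J1), (W3,J2), (W4,J3)}
All 3 vertices on the smaller side are matched.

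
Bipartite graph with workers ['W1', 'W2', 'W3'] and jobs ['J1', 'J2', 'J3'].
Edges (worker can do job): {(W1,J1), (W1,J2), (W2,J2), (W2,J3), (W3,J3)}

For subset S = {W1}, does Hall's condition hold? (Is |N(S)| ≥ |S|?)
Yes: |N(S)| = 2, |S| = 1

Subset S = {W1}
Neighbors N(S) = {J1, J2}

|N(S)| = 2, |S| = 1
Hall's condition: |N(S)| ≥ |S| is satisfied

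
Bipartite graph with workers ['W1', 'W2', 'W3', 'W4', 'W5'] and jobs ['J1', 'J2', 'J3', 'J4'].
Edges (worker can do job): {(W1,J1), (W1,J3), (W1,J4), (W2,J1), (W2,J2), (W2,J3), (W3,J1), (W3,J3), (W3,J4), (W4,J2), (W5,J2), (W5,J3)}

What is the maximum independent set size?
Maximum independent set = 5

By König's theorem:
- Min vertex cover = Max matching = 4
- Max independent set = Total vertices - Min vertex cover
- Max independent set = 9 - 4 = 5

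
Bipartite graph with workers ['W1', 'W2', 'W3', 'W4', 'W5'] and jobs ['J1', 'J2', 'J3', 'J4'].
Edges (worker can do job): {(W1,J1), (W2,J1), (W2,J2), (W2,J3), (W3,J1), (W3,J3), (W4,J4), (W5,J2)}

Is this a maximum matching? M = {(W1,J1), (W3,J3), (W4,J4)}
No, size 3 is not maximum

Proposed matching has size 3.
Maximum matching size for this graph: 4.

This is NOT maximum - can be improved to size 4.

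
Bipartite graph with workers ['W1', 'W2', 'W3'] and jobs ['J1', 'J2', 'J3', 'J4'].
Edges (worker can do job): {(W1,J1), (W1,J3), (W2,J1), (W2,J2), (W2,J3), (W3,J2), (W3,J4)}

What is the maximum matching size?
Maximum matching size = 3

Maximum matching: {(W1,J1), (W2,J2), (W3,J4)}
Size: 3

This assigns 3 workers to 3 distinct jobs.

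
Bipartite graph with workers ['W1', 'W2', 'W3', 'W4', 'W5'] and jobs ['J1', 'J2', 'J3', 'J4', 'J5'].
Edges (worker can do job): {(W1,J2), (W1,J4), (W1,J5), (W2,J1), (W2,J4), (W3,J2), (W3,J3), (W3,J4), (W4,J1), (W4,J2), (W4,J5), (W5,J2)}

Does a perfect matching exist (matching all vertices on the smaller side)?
Yes, perfect matching exists (size 5)

Perfect matching: {(W1,J5), (W2,J4), (W3,J3), (W4,J1), (W5,J2)}
All 5 vertices on the smaller side are matched.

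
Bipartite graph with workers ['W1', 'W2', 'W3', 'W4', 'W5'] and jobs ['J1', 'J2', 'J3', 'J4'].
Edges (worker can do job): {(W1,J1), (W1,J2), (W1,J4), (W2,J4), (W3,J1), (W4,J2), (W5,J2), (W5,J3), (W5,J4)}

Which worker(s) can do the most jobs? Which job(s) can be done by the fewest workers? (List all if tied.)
Most versatile: W1, W5 (3 jobs); Least covered: J3 (1 workers)

Worker degrees (jobs they can do): W1:3, W2:1, W3:1, W4:1, W5:3
Job degrees (workers who can do it): J1:2, J2:3, J3:1, J4:3

Maximum worker degree is 3, achieved by: W1, W5
Minimum job degree is 1, achieved by: J3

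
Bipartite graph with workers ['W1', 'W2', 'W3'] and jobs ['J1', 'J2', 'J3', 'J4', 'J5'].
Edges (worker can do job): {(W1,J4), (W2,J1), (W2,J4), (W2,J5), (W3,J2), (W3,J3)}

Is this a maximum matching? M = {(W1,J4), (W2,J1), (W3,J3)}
Yes, size 3 is maximum

Proposed matching has size 3.
Maximum matching size for this graph: 3.

This is a maximum matching.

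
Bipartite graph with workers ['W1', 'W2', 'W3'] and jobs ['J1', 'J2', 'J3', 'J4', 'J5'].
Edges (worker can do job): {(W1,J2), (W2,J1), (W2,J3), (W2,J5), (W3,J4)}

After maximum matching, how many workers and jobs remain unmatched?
Unmatched: 0 workers, 2 jobs

Maximum matching size: 3
Workers: 3 total, 3 matched, 0 unmatched
Jobs: 5 total, 3 matched, 2 unmatched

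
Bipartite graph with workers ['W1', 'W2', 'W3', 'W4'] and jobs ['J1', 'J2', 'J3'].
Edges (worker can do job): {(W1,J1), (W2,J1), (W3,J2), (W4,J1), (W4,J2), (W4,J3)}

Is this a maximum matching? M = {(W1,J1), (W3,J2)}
No, size 2 is not maximum

Proposed matching has size 2.
Maximum matching size for this graph: 3.

This is NOT maximum - can be improved to size 3.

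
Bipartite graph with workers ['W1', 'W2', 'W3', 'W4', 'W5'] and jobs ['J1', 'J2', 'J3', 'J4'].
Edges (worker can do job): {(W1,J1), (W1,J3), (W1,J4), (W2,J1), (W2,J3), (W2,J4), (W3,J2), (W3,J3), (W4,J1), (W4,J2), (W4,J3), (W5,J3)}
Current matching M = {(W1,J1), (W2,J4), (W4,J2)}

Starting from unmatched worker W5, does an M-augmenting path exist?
Yes: W5 → J3

An M-augmenting path alternates non-matching / matching edges, starting and ending at unmatched vertices.
Path: W5 → J3
(J3 is unmatched in M, so the path is augmenting.)
Flipping edges along this path would increase |M| from 3 to 4.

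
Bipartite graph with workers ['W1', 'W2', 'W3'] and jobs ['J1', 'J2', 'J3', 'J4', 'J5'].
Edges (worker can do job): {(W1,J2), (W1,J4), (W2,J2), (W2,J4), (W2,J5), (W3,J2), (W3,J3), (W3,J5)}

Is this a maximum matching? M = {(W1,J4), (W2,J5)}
No, size 2 is not maximum

Proposed matching has size 2.
Maximum matching size for this graph: 3.

This is NOT maximum - can be improved to size 3.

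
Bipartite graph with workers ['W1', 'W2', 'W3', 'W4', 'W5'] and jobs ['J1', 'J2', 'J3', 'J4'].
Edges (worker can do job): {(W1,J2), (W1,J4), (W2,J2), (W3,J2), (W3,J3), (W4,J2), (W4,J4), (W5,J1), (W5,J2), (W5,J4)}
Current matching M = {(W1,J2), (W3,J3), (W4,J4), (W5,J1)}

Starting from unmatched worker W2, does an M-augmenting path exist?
No augmenting path from W2

Alternating search from W2 reaches jobs: {J2, J4}.
Every reachable job is already matched in M, and following those matched edges back to workers exposes no further unvisited jobs.
No M-augmenting path from W2 exists.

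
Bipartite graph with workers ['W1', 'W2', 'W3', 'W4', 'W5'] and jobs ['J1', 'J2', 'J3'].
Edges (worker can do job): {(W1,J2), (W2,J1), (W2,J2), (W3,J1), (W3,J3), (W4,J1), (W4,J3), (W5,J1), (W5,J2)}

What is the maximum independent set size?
Maximum independent set = 5

By König's theorem:
- Min vertex cover = Max matching = 3
- Max independent set = Total vertices - Min vertex cover
- Max independent set = 8 - 3 = 5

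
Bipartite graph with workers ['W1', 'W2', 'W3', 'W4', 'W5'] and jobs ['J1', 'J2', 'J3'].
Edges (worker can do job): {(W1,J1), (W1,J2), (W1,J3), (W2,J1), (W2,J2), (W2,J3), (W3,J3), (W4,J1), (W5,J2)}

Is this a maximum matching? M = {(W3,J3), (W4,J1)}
No, size 2 is not maximum

Proposed matching has size 2.
Maximum matching size for this graph: 3.

This is NOT maximum - can be improved to size 3.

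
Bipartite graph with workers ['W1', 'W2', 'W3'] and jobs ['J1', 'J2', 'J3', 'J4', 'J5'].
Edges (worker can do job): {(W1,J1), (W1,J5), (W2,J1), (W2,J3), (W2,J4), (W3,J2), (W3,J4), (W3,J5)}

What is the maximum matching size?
Maximum matching size = 3

Maximum matching: {(W1,J1), (W2,J3), (W3,J5)}
Size: 3

This assigns 3 workers to 3 distinct jobs.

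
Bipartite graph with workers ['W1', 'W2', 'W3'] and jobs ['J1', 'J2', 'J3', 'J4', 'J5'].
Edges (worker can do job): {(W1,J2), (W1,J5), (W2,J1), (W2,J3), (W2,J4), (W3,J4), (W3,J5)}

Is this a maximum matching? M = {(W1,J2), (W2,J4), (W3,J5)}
Yes, size 3 is maximum

Proposed matching has size 3.
Maximum matching size for this graph: 3.

This is a maximum matching.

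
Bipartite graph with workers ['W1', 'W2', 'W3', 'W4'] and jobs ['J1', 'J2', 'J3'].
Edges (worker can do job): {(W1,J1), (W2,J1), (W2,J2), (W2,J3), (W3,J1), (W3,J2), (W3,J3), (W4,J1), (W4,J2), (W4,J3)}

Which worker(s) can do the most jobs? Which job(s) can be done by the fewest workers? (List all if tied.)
Most versatile: W2, W3, W4 (3 jobs); Least covered: J2, J3 (3 workers)

Worker degrees (jobs they can do): W1:1, W2:3, W3:3, W4:3
Job degrees (workers who can do it): J1:4, J2:3, J3:3

Maximum worker degree is 3, achieved by: W2, W3, W4
Minimum job degree is 3, achieved by: J2, J3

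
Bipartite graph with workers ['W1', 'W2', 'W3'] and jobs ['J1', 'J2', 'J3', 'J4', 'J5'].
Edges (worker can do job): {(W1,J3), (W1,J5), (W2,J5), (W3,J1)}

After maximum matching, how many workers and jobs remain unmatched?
Unmatched: 0 workers, 2 jobs

Maximum matching size: 3
Workers: 3 total, 3 matched, 0 unmatched
Jobs: 5 total, 3 matched, 2 unmatched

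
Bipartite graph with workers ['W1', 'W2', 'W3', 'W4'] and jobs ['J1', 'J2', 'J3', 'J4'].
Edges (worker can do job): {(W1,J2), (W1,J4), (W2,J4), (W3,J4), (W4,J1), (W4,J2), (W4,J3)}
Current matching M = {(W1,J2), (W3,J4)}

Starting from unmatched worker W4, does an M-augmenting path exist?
Yes: W4 → J3

An M-augmenting path alternates non-matching / matching edges, starting and ending at unmatched vertices.
Path: W4 → J3
(J3 is unmatched in M, so the path is augmenting.)
Flipping edges along this path would increase |M| from 2 to 3.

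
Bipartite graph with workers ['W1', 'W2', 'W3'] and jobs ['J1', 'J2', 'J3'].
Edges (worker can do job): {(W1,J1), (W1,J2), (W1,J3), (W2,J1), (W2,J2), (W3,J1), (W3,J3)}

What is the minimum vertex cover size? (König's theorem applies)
Minimum vertex cover size = 3

By König's theorem: in bipartite graphs,
min vertex cover = max matching = 3

Maximum matching has size 3, so minimum vertex cover also has size 3.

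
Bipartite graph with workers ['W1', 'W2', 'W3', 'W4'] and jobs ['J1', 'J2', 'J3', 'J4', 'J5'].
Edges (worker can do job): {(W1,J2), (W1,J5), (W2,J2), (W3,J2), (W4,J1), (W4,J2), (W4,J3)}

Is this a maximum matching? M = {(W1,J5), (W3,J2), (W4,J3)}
Yes, size 3 is maximum

Proposed matching has size 3.
Maximum matching size for this graph: 3.

This is a maximum matching.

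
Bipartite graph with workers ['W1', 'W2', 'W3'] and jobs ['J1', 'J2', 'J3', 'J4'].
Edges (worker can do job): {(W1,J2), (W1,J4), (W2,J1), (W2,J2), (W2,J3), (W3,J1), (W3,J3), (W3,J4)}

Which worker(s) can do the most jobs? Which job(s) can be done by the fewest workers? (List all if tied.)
Most versatile: W2, W3 (3 jobs); Least covered: J1, J2, J3, J4 (2 workers)

Worker degrees (jobs they can do): W1:2, W2:3, W3:3
Job degrees (workers who can do it): J1:2, J2:2, J3:2, J4:2

Maximum worker degree is 3, achieved by: W2, W3
Minimum job degree is 2, achieved by: J1, J2, J3, J4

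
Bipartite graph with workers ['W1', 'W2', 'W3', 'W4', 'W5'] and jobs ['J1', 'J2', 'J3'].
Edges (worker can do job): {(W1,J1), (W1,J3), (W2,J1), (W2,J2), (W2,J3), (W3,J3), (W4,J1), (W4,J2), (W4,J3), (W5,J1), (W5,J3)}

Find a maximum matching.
Matching: {(W3,J3), (W4,J2), (W5,J1)}

Maximum matching (size 3):
  W3 → J3
  W4 → J2
  W5 → J1

Each worker is assigned to at most one job, and each job to at most one worker.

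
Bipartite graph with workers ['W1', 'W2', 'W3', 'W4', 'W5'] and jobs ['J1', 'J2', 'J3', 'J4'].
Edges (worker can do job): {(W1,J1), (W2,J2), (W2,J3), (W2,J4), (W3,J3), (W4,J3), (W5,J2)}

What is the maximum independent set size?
Maximum independent set = 5

By König's theorem:
- Min vertex cover = Max matching = 4
- Max independent set = Total vertices - Min vertex cover
- Max independent set = 9 - 4 = 5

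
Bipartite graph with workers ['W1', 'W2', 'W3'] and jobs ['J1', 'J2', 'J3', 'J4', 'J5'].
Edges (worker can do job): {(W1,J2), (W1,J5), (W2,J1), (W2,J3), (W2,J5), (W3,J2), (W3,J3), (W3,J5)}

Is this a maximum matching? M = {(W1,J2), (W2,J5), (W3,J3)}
Yes, size 3 is maximum

Proposed matching has size 3.
Maximum matching size for this graph: 3.

This is a maximum matching.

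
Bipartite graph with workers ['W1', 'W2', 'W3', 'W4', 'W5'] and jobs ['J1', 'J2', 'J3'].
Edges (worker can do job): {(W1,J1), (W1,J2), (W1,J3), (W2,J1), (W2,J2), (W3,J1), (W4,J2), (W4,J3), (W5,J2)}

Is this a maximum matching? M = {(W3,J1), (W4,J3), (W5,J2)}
Yes, size 3 is maximum

Proposed matching has size 3.
Maximum matching size for this graph: 3.

This is a maximum matching.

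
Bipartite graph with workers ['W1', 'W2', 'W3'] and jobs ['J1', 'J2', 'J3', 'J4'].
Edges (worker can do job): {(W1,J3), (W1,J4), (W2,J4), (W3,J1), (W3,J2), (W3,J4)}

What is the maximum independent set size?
Maximum independent set = 4

By König's theorem:
- Min vertex cover = Max matching = 3
- Max independent set = Total vertices - Min vertex cover
- Max independent set = 7 - 3 = 4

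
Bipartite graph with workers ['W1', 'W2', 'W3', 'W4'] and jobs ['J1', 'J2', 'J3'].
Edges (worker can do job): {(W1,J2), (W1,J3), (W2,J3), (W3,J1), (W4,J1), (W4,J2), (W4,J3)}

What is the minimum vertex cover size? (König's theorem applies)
Minimum vertex cover size = 3

By König's theorem: in bipartite graphs,
min vertex cover = max matching = 3

Maximum matching has size 3, so minimum vertex cover also has size 3.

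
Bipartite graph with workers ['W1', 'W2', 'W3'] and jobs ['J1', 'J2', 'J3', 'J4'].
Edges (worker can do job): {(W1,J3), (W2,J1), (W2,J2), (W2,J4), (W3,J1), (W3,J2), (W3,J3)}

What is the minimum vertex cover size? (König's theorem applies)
Minimum vertex cover size = 3

By König's theorem: in bipartite graphs,
min vertex cover = max matching = 3

Maximum matching has size 3, so minimum vertex cover also has size 3.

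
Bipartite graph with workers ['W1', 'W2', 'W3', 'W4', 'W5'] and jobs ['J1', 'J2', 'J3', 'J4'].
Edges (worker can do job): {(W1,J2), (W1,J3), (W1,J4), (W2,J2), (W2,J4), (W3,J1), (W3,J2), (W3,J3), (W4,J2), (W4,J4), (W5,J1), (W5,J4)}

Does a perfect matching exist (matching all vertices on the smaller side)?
Yes, perfect matching exists (size 4)

Perfect matching: {(W1,J3), (W3,J1), (W4,J2), (W5,J4)}
All 4 vertices on the smaller side are matched.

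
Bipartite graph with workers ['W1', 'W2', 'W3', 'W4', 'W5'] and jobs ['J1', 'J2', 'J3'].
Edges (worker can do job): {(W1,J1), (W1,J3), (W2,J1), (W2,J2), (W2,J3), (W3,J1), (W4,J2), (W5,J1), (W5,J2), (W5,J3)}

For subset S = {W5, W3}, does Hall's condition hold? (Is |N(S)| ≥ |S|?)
Yes: |N(S)| = 3, |S| = 2

Subset S = {W5, W3}
Neighbors N(S) = {J1, J2, J3}

|N(S)| = 3, |S| = 2
Hall's condition: |N(S)| ≥ |S| is satisfied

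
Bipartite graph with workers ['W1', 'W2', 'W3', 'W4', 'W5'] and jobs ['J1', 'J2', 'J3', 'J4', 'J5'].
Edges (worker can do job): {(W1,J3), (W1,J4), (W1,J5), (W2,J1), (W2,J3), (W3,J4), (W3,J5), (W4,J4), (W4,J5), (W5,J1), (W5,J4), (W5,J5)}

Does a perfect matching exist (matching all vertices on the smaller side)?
No, maximum matching has size 4 < 5

Maximum matching has size 4, need 5 for perfect matching.
Unmatched workers: ['W4']
Unmatched jobs: ['J2']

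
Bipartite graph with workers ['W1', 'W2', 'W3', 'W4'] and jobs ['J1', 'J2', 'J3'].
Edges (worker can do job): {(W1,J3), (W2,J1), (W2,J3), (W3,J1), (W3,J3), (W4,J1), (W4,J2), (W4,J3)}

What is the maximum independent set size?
Maximum independent set = 4

By König's theorem:
- Min vertex cover = Max matching = 3
- Max independent set = Total vertices - Min vertex cover
- Max independent set = 7 - 3 = 4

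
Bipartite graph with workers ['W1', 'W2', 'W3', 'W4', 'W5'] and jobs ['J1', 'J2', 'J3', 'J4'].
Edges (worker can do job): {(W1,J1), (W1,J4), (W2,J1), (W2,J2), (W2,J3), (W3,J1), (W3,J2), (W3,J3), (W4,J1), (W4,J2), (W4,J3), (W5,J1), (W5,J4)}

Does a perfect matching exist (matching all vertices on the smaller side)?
Yes, perfect matching exists (size 4)

Perfect matching: {(W1,J4), (W3,J2), (W4,J3), (W5,J1)}
All 4 vertices on the smaller side are matched.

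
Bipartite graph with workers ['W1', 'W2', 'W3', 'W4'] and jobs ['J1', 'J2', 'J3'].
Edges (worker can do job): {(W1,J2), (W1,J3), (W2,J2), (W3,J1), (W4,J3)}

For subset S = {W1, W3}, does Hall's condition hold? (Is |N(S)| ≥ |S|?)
Yes: |N(S)| = 3, |S| = 2

Subset S = {W1, W3}
Neighbors N(S) = {J1, J2, J3}

|N(S)| = 3, |S| = 2
Hall's condition: |N(S)| ≥ |S| is satisfied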